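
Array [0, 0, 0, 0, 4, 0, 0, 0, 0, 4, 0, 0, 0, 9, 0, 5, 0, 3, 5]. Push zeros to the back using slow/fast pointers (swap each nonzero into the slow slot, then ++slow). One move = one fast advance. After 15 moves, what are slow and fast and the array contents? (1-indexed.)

slow=1 fast=1: a[fast]=0, fast++
slow=1 fast=2: a[fast]=0, fast++
slow=1 fast=3: a[fast]=0, fast++
slow=1 fast=4: a[fast]=0, fast++
slow=1 fast=5: a[fast]=4≠0 swap→a[1]=4, slow++,fast++
slow=2 fast=6: a[fast]=0, fast++
slow=2 fast=7: a[fast]=0, fast++
slow=2 fast=8: a[fast]=0, fast++
slow=2 fast=9: a[fast]=0, fast++
slow=2 fast=10: a[fast]=4≠0 swap→a[2]=4, slow++,fast++
slow=3 fast=11: a[fast]=0, fast++
slow=3 fast=12: a[fast]=0, fast++
slow=3 fast=13: a[fast]=0, fast++
slow=3 fast=14: a[fast]=9≠0 swap→a[3]=9, slow++,fast++
slow=4 fast=15: a[fast]=0, fast++

slow=4, fast=16, a=[4, 4, 9, 0, 0, 0, 0, 0, 0, 0, 0, 0, 0, 0, 0, 5, 0, 3, 5]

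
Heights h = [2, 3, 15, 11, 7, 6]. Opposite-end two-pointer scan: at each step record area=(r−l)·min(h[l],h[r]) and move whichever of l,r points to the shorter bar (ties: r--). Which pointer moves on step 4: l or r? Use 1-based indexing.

r

l=1 r=6: min(2,6)*5=10 best=10 *, l++
l=2 r=6: min(3,6)*4=12 best=12 *, l++
l=3 r=6: min(15,6)*3=18 best=18 *, r--
l=3 r=5: min(15,7)*2=14 best=18, r--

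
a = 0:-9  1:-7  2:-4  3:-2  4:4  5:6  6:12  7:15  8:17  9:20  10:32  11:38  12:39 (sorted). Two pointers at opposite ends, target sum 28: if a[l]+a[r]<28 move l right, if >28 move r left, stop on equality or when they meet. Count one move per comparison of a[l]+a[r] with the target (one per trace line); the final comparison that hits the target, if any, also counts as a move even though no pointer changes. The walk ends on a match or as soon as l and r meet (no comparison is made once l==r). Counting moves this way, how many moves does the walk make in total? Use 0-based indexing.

5 moves

[0,12] -9+39=30 >28 → r--
[0,11] -9+38=29 >28 → r--
[0,10] -9+32=23 <28 → l++
[1,10] -7+32=25 <28 → l++
[2,10] -4+32=28 → found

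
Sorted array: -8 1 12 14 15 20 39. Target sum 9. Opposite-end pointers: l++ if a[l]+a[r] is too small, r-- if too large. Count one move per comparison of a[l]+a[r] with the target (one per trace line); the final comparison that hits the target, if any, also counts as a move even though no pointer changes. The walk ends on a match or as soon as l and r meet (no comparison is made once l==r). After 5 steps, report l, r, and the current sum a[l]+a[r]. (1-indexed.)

l=1 r=7: -8+39=31 >9, r--
l=1 r=6: -8+20=12 >9, r--
l=1 r=5: -8+15=7 <9, l++
l=2 r=5: 1+15=16 >9, r--
l=2 r=4: 1+14=15 >9, r--

l=2, r=3, sum=13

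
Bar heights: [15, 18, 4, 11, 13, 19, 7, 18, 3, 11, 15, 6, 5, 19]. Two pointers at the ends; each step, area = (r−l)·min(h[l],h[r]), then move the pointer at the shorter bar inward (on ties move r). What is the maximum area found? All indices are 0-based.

[0,13] min(15,19)*13=195 best=195 * → l++
[1,13] min(18,19)*12=216 best=216 * → l++
[2,13] min(4,19)*11=44 best=216 → l++
[3,13] min(11,19)*10=110 best=216 → l++
[4,13] min(13,19)*9=117 best=216 → l++
[5,13] min(19,19)*8=152 best=216 → r--
[5,12] min(19,5)*7=35 best=216 → r--
[5,11] min(19,6)*6=36 best=216 → r--
[5,10] min(19,15)*5=75 best=216 → r--
[5,9] min(19,11)*4=44 best=216 → r--
[5,8] min(19,3)*3=9 best=216 → r--
[5,7] min(19,18)*2=36 best=216 → r--
[5,6] min(19,7)*1=7 best=216 → r--

max area = 216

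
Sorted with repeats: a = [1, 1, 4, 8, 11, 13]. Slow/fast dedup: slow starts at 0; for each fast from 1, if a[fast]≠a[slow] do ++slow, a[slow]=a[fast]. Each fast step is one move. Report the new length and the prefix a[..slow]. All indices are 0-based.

length 5; prefix = [1, 4, 8, 11, 13]

slow=0 fast=1: a[fast]=1=a[slow] dup, fast++
slow=0 fast=2: a[fast]=4≠a[slow]=1 write a[1]=4, slow++,fast++
slow=1 fast=3: a[fast]=8≠a[slow]=4 write a[2]=8, slow++,fast++
slow=2 fast=4: a[fast]=11≠a[slow]=8 write a[3]=11, slow++,fast++
slow=3 fast=5: a[fast]=13≠a[slow]=11 write a[4]=13, slow++,fast++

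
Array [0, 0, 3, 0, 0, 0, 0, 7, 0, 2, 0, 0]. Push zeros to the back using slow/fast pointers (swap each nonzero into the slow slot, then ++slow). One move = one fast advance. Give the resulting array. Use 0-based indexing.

(s=0,f=0) a[fast]=0 → fast++
(s=0,f=1) a[fast]=0 → fast++
(s=0,f=2) a[fast]=3≠0 swap→a[0]=3 → slow++,fast++
(s=1,f=3) a[fast]=0 → fast++
(s=1,f=4) a[fast]=0 → fast++
(s=1,f=5) a[fast]=0 → fast++
(s=1,f=6) a[fast]=0 → fast++
(s=1,f=7) a[fast]=7≠0 swap→a[1]=7 → slow++,fast++
(s=2,f=8) a[fast]=0 → fast++
(s=2,f=9) a[fast]=2≠0 swap→a[2]=2 → slow++,fast++
(s=3,f=10) a[fast]=0 → fast++
(s=3,f=11) a[fast]=0 → fast++

[3, 7, 2, 0, 0, 0, 0, 0, 0, 0, 0, 0]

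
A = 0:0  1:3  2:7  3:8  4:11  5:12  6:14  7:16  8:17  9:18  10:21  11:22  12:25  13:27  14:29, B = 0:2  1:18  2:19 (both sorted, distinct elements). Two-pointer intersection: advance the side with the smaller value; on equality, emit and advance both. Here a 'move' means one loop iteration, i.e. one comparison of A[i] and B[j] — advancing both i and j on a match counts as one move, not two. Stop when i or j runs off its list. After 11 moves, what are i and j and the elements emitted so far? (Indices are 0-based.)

[i=0,j=0] 0<2 → i++
[i=1,j=0] 3>2 → j++
[i=1,j=1] 3<18 → i++
[i=2,j=1] 7<18 → i++
[i=3,j=1] 8<18 → i++
[i=4,j=1] 11<18 → i++
[i=5,j=1] 12<18 → i++
[i=6,j=1] 14<18 → i++
[i=7,j=1] 16<18 → i++
[i=8,j=1] 17<18 → i++
[i=9,j=1] 18==18 emit → i++,j++

i=10, j=2, emitted=[18]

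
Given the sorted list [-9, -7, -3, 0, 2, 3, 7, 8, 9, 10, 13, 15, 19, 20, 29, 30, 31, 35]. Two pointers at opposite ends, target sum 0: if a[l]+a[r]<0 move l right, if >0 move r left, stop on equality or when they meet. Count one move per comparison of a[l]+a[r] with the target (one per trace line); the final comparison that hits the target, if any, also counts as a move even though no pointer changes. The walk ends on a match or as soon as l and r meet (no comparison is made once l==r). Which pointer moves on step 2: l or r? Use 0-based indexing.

[0,17] -9+35=26 >0 → r--
[0,16] -9+31=22 >0 → r--

r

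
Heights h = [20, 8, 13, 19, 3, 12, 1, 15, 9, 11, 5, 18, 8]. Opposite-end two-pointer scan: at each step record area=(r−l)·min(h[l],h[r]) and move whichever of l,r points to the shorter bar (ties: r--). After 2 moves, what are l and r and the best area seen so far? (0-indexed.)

l=0, r=10, best area=198

[0,12] min(20,8)*12=96 best=96 * → r--
[0,11] min(20,18)*11=198 best=198 * → r--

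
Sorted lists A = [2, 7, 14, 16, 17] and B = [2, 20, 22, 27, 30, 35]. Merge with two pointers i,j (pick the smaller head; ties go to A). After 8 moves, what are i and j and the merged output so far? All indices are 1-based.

i=6, j=4, merged so far=[2, 2, 7, 14, 16, 17, 20, 22]

i=1 j=1: A[i]=2<=B[j]=2 take 2, i++
i=2 j=1: A[i]=7>B[j]=2 take 2, j++
i=2 j=2: A[i]=7<=B[j]=20 take 7, i++
i=3 j=2: A[i]=14<=B[j]=20 take 14, i++
i=4 j=2: A[i]=16<=B[j]=20 take 16, i++
i=5 j=2: A[i]=17<=B[j]=20 take 17, i++
i=6 j=2: A done, take B[j]=20, j++
i=6 j=3: A done, take B[j]=22, j++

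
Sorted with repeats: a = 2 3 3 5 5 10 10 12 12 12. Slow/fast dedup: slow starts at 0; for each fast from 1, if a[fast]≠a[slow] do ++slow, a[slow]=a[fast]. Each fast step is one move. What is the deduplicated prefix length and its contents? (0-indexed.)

(s=0,f=1) a[fast]=3≠a[slow]=2 write a[1]=3 → slow++,fast++
(s=1,f=2) a[fast]=3=a[slow] dup → fast++
(s=1,f=3) a[fast]=5≠a[slow]=3 write a[2]=5 → slow++,fast++
(s=2,f=4) a[fast]=5=a[slow] dup → fast++
(s=2,f=5) a[fast]=10≠a[slow]=5 write a[3]=10 → slow++,fast++
(s=3,f=6) a[fast]=10=a[slow] dup → fast++
(s=3,f=7) a[fast]=12≠a[slow]=10 write a[4]=12 → slow++,fast++
(s=4,f=8) a[fast]=12=a[slow] dup → fast++
(s=4,f=9) a[fast]=12=a[slow] dup → fast++

length 5; prefix = [2, 3, 5, 10, 12]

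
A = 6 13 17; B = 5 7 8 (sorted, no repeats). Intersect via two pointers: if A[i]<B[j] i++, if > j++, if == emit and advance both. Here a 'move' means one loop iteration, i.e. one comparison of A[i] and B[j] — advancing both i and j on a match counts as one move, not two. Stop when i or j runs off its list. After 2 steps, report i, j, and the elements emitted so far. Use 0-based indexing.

i=0 j=0: 6>5, j++
i=0 j=1: 6<7, i++

i=1, j=1, emitted=[]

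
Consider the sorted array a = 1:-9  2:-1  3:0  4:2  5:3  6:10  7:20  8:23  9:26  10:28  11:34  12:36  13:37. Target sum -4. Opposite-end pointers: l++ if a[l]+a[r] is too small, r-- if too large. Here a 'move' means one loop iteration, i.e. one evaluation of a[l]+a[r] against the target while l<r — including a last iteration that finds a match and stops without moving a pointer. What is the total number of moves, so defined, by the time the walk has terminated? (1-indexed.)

l=1 r=13: -9+37=28 >-4, r--
l=1 r=12: -9+36=27 >-4, r--
l=1 r=11: -9+34=25 >-4, r--
l=1 r=10: -9+28=19 >-4, r--
l=1 r=9: -9+26=17 >-4, r--
l=1 r=8: -9+23=14 >-4, r--
l=1 r=7: -9+20=11 >-4, r--
l=1 r=6: -9+10=1 >-4, r--
l=1 r=5: -9+3=-6 <-4, l++
l=2 r=5: -1+3=2 >-4, r--
l=2 r=4: -1+2=1 >-4, r--
l=2 r=3: -1+0=-1 >-4, r--

12 moves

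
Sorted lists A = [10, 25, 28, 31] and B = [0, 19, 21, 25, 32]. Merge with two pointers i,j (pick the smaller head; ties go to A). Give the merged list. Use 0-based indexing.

i=0 j=0: A[i]=10>B[j]=0 take 0, j++
i=0 j=1: A[i]=10<=B[j]=19 take 10, i++
i=1 j=1: A[i]=25>B[j]=19 take 19, j++
i=1 j=2: A[i]=25>B[j]=21 take 21, j++
i=1 j=3: A[i]=25<=B[j]=25 take 25, i++
i=2 j=3: A[i]=28>B[j]=25 take 25, j++
i=2 j=4: A[i]=28<=B[j]=32 take 28, i++
i=3 j=4: A[i]=31<=B[j]=32 take 31, i++
i=4 j=4: A done, take B[j]=32, j++

[0, 10, 19, 21, 25, 25, 28, 31, 32]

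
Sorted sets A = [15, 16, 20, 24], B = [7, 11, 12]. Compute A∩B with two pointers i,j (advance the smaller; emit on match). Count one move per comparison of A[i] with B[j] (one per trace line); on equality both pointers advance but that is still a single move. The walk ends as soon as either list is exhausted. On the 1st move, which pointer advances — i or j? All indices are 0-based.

j

i=0 j=0: 15>7, j++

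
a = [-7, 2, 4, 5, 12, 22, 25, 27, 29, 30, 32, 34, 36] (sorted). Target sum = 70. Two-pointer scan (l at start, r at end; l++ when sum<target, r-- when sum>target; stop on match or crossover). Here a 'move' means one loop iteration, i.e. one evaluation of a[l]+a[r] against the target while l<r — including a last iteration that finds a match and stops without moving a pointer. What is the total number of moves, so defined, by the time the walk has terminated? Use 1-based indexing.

12 moves

l=1 r=13: -7+36=29 <70, l++
l=2 r=13: 2+36=38 <70, l++
l=3 r=13: 4+36=40 <70, l++
l=4 r=13: 5+36=41 <70, l++
l=5 r=13: 12+36=48 <70, l++
l=6 r=13: 22+36=58 <70, l++
l=7 r=13: 25+36=61 <70, l++
l=8 r=13: 27+36=63 <70, l++
l=9 r=13: 29+36=65 <70, l++
l=10 r=13: 30+36=66 <70, l++
l=11 r=13: 32+36=68 <70, l++
l=12 r=13: 34+36=70, found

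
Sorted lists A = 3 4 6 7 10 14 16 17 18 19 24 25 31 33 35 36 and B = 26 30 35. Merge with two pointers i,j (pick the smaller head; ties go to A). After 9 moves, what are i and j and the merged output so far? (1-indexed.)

i=10, j=1, merged so far=[3, 4, 6, 7, 10, 14, 16, 17, 18]

i=1 j=1: A[i]=3<=B[j]=26 take 3, i++
i=2 j=1: A[i]=4<=B[j]=26 take 4, i++
i=3 j=1: A[i]=6<=B[j]=26 take 6, i++
i=4 j=1: A[i]=7<=B[j]=26 take 7, i++
i=5 j=1: A[i]=10<=B[j]=26 take 10, i++
i=6 j=1: A[i]=14<=B[j]=26 take 14, i++
i=7 j=1: A[i]=16<=B[j]=26 take 16, i++
i=8 j=1: A[i]=17<=B[j]=26 take 17, i++
i=9 j=1: A[i]=18<=B[j]=26 take 18, i++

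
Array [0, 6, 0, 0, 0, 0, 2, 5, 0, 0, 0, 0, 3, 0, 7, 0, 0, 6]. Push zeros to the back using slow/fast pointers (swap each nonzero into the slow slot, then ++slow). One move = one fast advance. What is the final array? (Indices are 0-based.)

slow=0 fast=0: a[fast]=0, fast++
slow=0 fast=1: a[fast]=6≠0 swap→a[0]=6, slow++,fast++
slow=1 fast=2: a[fast]=0, fast++
slow=1 fast=3: a[fast]=0, fast++
slow=1 fast=4: a[fast]=0, fast++
slow=1 fast=5: a[fast]=0, fast++
slow=1 fast=6: a[fast]=2≠0 swap→a[1]=2, slow++,fast++
slow=2 fast=7: a[fast]=5≠0 swap→a[2]=5, slow++,fast++
slow=3 fast=8: a[fast]=0, fast++
slow=3 fast=9: a[fast]=0, fast++
slow=3 fast=10: a[fast]=0, fast++
slow=3 fast=11: a[fast]=0, fast++
slow=3 fast=12: a[fast]=3≠0 swap→a[3]=3, slow++,fast++
slow=4 fast=13: a[fast]=0, fast++
slow=4 fast=14: a[fast]=7≠0 swap→a[4]=7, slow++,fast++
slow=5 fast=15: a[fast]=0, fast++
slow=5 fast=16: a[fast]=0, fast++
slow=5 fast=17: a[fast]=6≠0 swap→a[5]=6, slow++,fast++

[6, 2, 5, 3, 7, 6, 0, 0, 0, 0, 0, 0, 0, 0, 0, 0, 0, 0]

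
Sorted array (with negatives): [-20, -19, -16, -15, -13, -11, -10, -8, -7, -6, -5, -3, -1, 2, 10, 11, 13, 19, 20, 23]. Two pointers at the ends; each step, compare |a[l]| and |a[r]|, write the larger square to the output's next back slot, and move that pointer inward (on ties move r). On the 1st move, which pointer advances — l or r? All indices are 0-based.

l=0 r=19: |-20|<=|23| out[19]=529, r--

r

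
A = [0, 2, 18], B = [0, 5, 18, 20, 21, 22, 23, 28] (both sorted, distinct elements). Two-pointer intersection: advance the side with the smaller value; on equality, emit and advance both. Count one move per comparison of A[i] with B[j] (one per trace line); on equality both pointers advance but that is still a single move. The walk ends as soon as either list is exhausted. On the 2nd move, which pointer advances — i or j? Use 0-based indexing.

i

i=0 j=0: 0==0 emit, i++,j++
i=1 j=1: 2<5, i++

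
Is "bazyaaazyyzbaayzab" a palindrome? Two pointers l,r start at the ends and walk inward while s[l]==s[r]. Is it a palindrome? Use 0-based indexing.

not a palindrome (mismatch at 6,11)

l=0 r=17: 'b'=='b', l++,r--
l=1 r=16: 'a'=='a', l++,r--
l=2 r=15: 'z'=='z', l++,r--
l=3 r=14: 'y'=='y', l++,r--
l=4 r=13: 'a'=='a', l++,r--
l=5 r=12: 'a'=='a', l++,r--
l=6 r=11: 'a'!='b', stop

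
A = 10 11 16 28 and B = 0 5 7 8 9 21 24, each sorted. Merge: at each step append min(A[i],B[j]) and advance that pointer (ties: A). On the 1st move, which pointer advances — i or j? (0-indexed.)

[i=0,j=0] A[i]=10>B[j]=0 take 0 → j++

j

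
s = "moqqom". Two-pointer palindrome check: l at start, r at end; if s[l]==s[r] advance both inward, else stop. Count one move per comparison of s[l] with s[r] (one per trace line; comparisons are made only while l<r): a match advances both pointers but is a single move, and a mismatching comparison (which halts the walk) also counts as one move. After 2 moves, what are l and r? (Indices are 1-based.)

[1,6] 'm'=='m' → l++,r--
[2,5] 'o'=='o' → l++,r--

l=3, r=4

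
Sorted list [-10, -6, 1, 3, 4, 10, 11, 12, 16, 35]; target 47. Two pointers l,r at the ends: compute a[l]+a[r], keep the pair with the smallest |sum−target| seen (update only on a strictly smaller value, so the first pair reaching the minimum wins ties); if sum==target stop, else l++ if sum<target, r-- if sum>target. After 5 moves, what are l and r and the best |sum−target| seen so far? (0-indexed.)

[0,9] -10+35=25 d=22 * → l++
[1,9] -6+35=29 d=18 * → l++
[2,9] 1+35=36 d=11 * → l++
[3,9] 3+35=38 d=9 * → l++
[4,9] 4+35=39 d=8 * → l++

l=5, r=9, best |Δ|=8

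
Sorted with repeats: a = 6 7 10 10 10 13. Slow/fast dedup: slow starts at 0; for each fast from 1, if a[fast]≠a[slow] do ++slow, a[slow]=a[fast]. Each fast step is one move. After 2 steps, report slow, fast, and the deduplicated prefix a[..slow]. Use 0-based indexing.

slow=2, fast=3, prefix=[6, 7, 10]

(s=0,f=1) a[fast]=7≠a[slow]=6 write a[1]=7 → slow++,fast++
(s=1,f=2) a[fast]=10≠a[slow]=7 write a[2]=10 → slow++,fast++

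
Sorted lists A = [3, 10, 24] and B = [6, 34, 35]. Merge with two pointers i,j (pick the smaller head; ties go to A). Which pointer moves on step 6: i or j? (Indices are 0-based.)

j

i=0 j=0: A[i]=3<=B[j]=6 take 3, i++
i=1 j=0: A[i]=10>B[j]=6 take 6, j++
i=1 j=1: A[i]=10<=B[j]=34 take 10, i++
i=2 j=1: A[i]=24<=B[j]=34 take 24, i++
i=3 j=1: A done, take B[j]=34, j++
i=3 j=2: A done, take B[j]=35, j++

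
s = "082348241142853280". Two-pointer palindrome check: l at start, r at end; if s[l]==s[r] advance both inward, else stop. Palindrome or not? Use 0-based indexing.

l=0 r=17: '0'=='0', l++,r--
l=1 r=16: '8'=='8', l++,r--
l=2 r=15: '2'=='2', l++,r--
l=3 r=14: '3'=='3', l++,r--
l=4 r=13: '4'!='5', stop

not a palindrome (mismatch at 4,13)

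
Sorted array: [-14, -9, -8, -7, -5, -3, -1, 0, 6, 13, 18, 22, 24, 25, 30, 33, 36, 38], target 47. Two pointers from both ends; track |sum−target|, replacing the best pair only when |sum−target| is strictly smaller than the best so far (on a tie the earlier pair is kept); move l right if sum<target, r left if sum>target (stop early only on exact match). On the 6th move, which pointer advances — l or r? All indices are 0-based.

l

l=0 r=17: -14+38=24 d=23 *, l++
l=1 r=17: -9+38=29 d=18 *, l++
l=2 r=17: -8+38=30 d=17 *, l++
l=3 r=17: -7+38=31 d=16 *, l++
l=4 r=17: -5+38=33 d=14 *, l++
l=5 r=17: -3+38=35 d=12 *, l++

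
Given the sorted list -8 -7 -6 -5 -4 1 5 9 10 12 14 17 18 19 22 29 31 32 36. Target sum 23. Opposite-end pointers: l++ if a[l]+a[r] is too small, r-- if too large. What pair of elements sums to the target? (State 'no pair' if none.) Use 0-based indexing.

(-8, 31)

l=0 r=18: -8+36=28 >23, r--
l=0 r=17: -8+32=24 >23, r--
l=0 r=16: -8+31=23, found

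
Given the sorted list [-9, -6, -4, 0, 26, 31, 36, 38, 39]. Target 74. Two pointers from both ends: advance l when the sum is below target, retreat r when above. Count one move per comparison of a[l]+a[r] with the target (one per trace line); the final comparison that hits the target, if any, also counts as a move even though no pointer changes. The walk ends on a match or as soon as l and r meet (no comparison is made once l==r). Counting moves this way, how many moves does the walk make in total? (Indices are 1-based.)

[1,9] -9+39=30 <74 → l++
[2,9] -6+39=33 <74 → l++
[3,9] -4+39=35 <74 → l++
[4,9] 0+39=39 <74 → l++
[5,9] 26+39=65 <74 → l++
[6,9] 31+39=70 <74 → l++
[7,9] 36+39=75 >74 → r--
[7,8] 36+38=74 → found

8 moves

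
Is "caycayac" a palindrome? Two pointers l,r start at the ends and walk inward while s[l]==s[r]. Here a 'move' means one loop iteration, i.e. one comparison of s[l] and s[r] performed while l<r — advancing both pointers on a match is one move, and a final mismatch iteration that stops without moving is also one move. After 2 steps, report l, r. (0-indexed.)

l=2, r=5

l=0 r=7: 'c'=='c', l++,r--
l=1 r=6: 'a'=='a', l++,r--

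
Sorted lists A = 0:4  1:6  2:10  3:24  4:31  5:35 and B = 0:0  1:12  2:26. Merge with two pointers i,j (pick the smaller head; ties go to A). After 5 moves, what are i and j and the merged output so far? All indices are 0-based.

i=0 j=0: A[i]=4>B[j]=0 take 0, j++
i=0 j=1: A[i]=4<=B[j]=12 take 4, i++
i=1 j=1: A[i]=6<=B[j]=12 take 6, i++
i=2 j=1: A[i]=10<=B[j]=12 take 10, i++
i=3 j=1: A[i]=24>B[j]=12 take 12, j++

i=3, j=2, merged so far=[0, 4, 6, 10, 12]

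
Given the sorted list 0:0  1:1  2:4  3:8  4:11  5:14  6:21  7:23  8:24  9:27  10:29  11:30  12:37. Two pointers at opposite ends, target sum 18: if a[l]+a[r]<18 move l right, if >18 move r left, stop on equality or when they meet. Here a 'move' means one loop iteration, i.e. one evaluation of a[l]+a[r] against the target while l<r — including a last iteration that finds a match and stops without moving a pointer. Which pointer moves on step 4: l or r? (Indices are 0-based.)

l=0 r=12: 0+37=37 >18, r--
l=0 r=11: 0+30=30 >18, r--
l=0 r=10: 0+29=29 >18, r--
l=0 r=9: 0+27=27 >18, r--

r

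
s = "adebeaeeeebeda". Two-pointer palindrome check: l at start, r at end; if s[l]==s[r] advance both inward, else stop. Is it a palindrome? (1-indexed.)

not a palindrome (mismatch at 6,9)

[1,14] 'a'=='a' → l++,r--
[2,13] 'd'=='d' → l++,r--
[3,12] 'e'=='e' → l++,r--
[4,11] 'b'=='b' → l++,r--
[5,10] 'e'=='e' → l++,r--
[6,9] 'a'!='e' → stop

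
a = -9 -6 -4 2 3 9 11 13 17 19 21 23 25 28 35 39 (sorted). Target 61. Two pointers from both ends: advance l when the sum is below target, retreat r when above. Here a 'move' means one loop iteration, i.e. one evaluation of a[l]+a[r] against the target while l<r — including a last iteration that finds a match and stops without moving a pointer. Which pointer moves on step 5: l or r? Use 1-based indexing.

l

[1,16] -9+39=30 <61 → l++
[2,16] -6+39=33 <61 → l++
[3,16] -4+39=35 <61 → l++
[4,16] 2+39=41 <61 → l++
[5,16] 3+39=42 <61 → l++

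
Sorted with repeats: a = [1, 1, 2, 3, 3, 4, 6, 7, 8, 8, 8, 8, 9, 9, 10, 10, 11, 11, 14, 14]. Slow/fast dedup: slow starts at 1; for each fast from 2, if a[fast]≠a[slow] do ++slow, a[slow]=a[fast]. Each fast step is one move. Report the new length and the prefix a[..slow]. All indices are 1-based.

slow=1 fast=2: a[fast]=1=a[slow] dup, fast++
slow=1 fast=3: a[fast]=2≠a[slow]=1 write a[2]=2, slow++,fast++
slow=2 fast=4: a[fast]=3≠a[slow]=2 write a[3]=3, slow++,fast++
slow=3 fast=5: a[fast]=3=a[slow] dup, fast++
slow=3 fast=6: a[fast]=4≠a[slow]=3 write a[4]=4, slow++,fast++
slow=4 fast=7: a[fast]=6≠a[slow]=4 write a[5]=6, slow++,fast++
slow=5 fast=8: a[fast]=7≠a[slow]=6 write a[6]=7, slow++,fast++
slow=6 fast=9: a[fast]=8≠a[slow]=7 write a[7]=8, slow++,fast++
slow=7 fast=10: a[fast]=8=a[slow] dup, fast++
slow=7 fast=11: a[fast]=8=a[slow] dup, fast++
slow=7 fast=12: a[fast]=8=a[slow] dup, fast++
slow=7 fast=13: a[fast]=9≠a[slow]=8 write a[8]=9, slow++,fast++
slow=8 fast=14: a[fast]=9=a[slow] dup, fast++
slow=8 fast=15: a[fast]=10≠a[slow]=9 write a[9]=10, slow++,fast++
slow=9 fast=16: a[fast]=10=a[slow] dup, fast++
slow=9 fast=17: a[fast]=11≠a[slow]=10 write a[10]=11, slow++,fast++
slow=10 fast=18: a[fast]=11=a[slow] dup, fast++
slow=10 fast=19: a[fast]=14≠a[slow]=11 write a[11]=14, slow++,fast++
slow=11 fast=20: a[fast]=14=a[slow] dup, fast++

length 11; prefix = [1, 2, 3, 4, 6, 7, 8, 9, 10, 11, 14]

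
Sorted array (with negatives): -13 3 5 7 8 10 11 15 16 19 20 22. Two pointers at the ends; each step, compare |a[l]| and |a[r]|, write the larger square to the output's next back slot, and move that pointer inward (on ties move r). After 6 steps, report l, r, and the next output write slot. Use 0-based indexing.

[0,11] |-13|<=|22| out[11]=484 → r--
[0,10] |-13|<=|20| out[10]=400 → r--
[0,9] |-13|<=|19| out[9]=361 → r--
[0,8] |-13|<=|16| out[8]=256 → r--
[0,7] |-13|<=|15| out[7]=225 → r--
[0,6] |-13|>|11| out[6]=169 → l++

l=1, r=6, next write slot=5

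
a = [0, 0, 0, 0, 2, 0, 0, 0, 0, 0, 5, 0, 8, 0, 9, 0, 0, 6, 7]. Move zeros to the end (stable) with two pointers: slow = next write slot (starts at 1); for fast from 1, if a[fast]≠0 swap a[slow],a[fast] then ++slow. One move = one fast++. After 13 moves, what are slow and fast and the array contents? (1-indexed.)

slow=4, fast=14, a=[2, 5, 8, 0, 0, 0, 0, 0, 0, 0, 0, 0, 0, 0, 9, 0, 0, 6, 7]

slow=1 fast=1: a[fast]=0, fast++
slow=1 fast=2: a[fast]=0, fast++
slow=1 fast=3: a[fast]=0, fast++
slow=1 fast=4: a[fast]=0, fast++
slow=1 fast=5: a[fast]=2≠0 swap→a[1]=2, slow++,fast++
slow=2 fast=6: a[fast]=0, fast++
slow=2 fast=7: a[fast]=0, fast++
slow=2 fast=8: a[fast]=0, fast++
slow=2 fast=9: a[fast]=0, fast++
slow=2 fast=10: a[fast]=0, fast++
slow=2 fast=11: a[fast]=5≠0 swap→a[2]=5, slow++,fast++
slow=3 fast=12: a[fast]=0, fast++
slow=3 fast=13: a[fast]=8≠0 swap→a[3]=8, slow++,fast++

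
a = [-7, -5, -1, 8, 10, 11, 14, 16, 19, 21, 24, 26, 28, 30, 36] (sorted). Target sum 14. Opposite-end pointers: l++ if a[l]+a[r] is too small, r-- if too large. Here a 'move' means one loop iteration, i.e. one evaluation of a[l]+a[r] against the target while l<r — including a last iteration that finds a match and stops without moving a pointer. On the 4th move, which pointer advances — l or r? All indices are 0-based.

r

[0,14] -7+36=29 >14 → r--
[0,13] -7+30=23 >14 → r--
[0,12] -7+28=21 >14 → r--
[0,11] -7+26=19 >14 → r--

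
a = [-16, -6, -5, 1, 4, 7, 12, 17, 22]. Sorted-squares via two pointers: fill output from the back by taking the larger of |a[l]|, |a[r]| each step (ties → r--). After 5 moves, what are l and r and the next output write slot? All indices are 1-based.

[1,9] |-16|<=|22| out[9]=484 → r--
[1,8] |-16|<=|17| out[8]=289 → r--
[1,7] |-16|>|12| out[7]=256 → l++
[2,7] |-6|<=|12| out[6]=144 → r--
[2,6] |-6|<=|7| out[5]=49 → r--

l=2, r=5, next write slot=4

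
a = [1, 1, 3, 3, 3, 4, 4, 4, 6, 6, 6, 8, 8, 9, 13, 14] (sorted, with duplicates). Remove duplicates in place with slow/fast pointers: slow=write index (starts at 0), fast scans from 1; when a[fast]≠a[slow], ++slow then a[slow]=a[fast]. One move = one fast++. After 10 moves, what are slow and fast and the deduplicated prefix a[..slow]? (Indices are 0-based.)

(s=0,f=1) a[fast]=1=a[slow] dup → fast++
(s=0,f=2) a[fast]=3≠a[slow]=1 write a[1]=3 → slow++,fast++
(s=1,f=3) a[fast]=3=a[slow] dup → fast++
(s=1,f=4) a[fast]=3=a[slow] dup → fast++
(s=1,f=5) a[fast]=4≠a[slow]=3 write a[2]=4 → slow++,fast++
(s=2,f=6) a[fast]=4=a[slow] dup → fast++
(s=2,f=7) a[fast]=4=a[slow] dup → fast++
(s=2,f=8) a[fast]=6≠a[slow]=4 write a[3]=6 → slow++,fast++
(s=3,f=9) a[fast]=6=a[slow] dup → fast++
(s=3,f=10) a[fast]=6=a[slow] dup → fast++

slow=3, fast=11, prefix=[1, 3, 4, 6]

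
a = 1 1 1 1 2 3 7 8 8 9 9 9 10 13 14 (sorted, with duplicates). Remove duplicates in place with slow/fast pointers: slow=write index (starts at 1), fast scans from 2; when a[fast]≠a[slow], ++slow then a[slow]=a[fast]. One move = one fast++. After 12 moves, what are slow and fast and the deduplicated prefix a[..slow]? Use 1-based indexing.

slow=1 fast=2: a[fast]=1=a[slow] dup, fast++
slow=1 fast=3: a[fast]=1=a[slow] dup, fast++
slow=1 fast=4: a[fast]=1=a[slow] dup, fast++
slow=1 fast=5: a[fast]=2≠a[slow]=1 write a[2]=2, slow++,fast++
slow=2 fast=6: a[fast]=3≠a[slow]=2 write a[3]=3, slow++,fast++
slow=3 fast=7: a[fast]=7≠a[slow]=3 write a[4]=7, slow++,fast++
slow=4 fast=8: a[fast]=8≠a[slow]=7 write a[5]=8, slow++,fast++
slow=5 fast=9: a[fast]=8=a[slow] dup, fast++
slow=5 fast=10: a[fast]=9≠a[slow]=8 write a[6]=9, slow++,fast++
slow=6 fast=11: a[fast]=9=a[slow] dup, fast++
slow=6 fast=12: a[fast]=9=a[slow] dup, fast++
slow=6 fast=13: a[fast]=10≠a[slow]=9 write a[7]=10, slow++,fast++

slow=7, fast=14, prefix=[1, 2, 3, 7, 8, 9, 10]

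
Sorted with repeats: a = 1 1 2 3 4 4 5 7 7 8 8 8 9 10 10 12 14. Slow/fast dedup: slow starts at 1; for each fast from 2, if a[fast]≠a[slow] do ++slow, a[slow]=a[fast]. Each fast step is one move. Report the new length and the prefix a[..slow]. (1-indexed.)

(s=1,f=2) a[fast]=1=a[slow] dup → fast++
(s=1,f=3) a[fast]=2≠a[slow]=1 write a[2]=2 → slow++,fast++
(s=2,f=4) a[fast]=3≠a[slow]=2 write a[3]=3 → slow++,fast++
(s=3,f=5) a[fast]=4≠a[slow]=3 write a[4]=4 → slow++,fast++
(s=4,f=6) a[fast]=4=a[slow] dup → fast++
(s=4,f=7) a[fast]=5≠a[slow]=4 write a[5]=5 → slow++,fast++
(s=5,f=8) a[fast]=7≠a[slow]=5 write a[6]=7 → slow++,fast++
(s=6,f=9) a[fast]=7=a[slow] dup → fast++
(s=6,f=10) a[fast]=8≠a[slow]=7 write a[7]=8 → slow++,fast++
(s=7,f=11) a[fast]=8=a[slow] dup → fast++
(s=7,f=12) a[fast]=8=a[slow] dup → fast++
(s=7,f=13) a[fast]=9≠a[slow]=8 write a[8]=9 → slow++,fast++
(s=8,f=14) a[fast]=10≠a[slow]=9 write a[9]=10 → slow++,fast++
(s=9,f=15) a[fast]=10=a[slow] dup → fast++
(s=9,f=16) a[fast]=12≠a[slow]=10 write a[10]=12 → slow++,fast++
(s=10,f=17) a[fast]=14≠a[slow]=12 write a[11]=14 → slow++,fast++

length 11; prefix = [1, 2, 3, 4, 5, 7, 8, 9, 10, 12, 14]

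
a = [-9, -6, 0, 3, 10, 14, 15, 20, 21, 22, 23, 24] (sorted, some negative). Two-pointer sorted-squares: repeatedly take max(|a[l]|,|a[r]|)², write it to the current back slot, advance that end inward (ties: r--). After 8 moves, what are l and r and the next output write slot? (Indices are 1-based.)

[1,12] |-9|<=|24| out[12]=576 → r--
[1,11] |-9|<=|23| out[11]=529 → r--
[1,10] |-9|<=|22| out[10]=484 → r--
[1,9] |-9|<=|21| out[9]=441 → r--
[1,8] |-9|<=|20| out[8]=400 → r--
[1,7] |-9|<=|15| out[7]=225 → r--
[1,6] |-9|<=|14| out[6]=196 → r--
[1,5] |-9|<=|10| out[5]=100 → r--

l=1, r=4, next write slot=4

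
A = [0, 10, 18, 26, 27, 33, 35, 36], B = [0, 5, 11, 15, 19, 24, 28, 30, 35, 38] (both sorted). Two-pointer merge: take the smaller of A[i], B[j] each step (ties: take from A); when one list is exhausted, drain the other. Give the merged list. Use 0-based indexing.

[0, 0, 5, 10, 11, 15, 18, 19, 24, 26, 27, 28, 30, 33, 35, 35, 36, 38]

[i=0,j=0] A[i]=0<=B[j]=0 take 0 → i++
[i=1,j=0] A[i]=10>B[j]=0 take 0 → j++
[i=1,j=1] A[i]=10>B[j]=5 take 5 → j++
[i=1,j=2] A[i]=10<=B[j]=11 take 10 → i++
[i=2,j=2] A[i]=18>B[j]=11 take 11 → j++
[i=2,j=3] A[i]=18>B[j]=15 take 15 → j++
[i=2,j=4] A[i]=18<=B[j]=19 take 18 → i++
[i=3,j=4] A[i]=26>B[j]=19 take 19 → j++
[i=3,j=5] A[i]=26>B[j]=24 take 24 → j++
[i=3,j=6] A[i]=26<=B[j]=28 take 26 → i++
[i=4,j=6] A[i]=27<=B[j]=28 take 27 → i++
[i=5,j=6] A[i]=33>B[j]=28 take 28 → j++
[i=5,j=7] A[i]=33>B[j]=30 take 30 → j++
[i=5,j=8] A[i]=33<=B[j]=35 take 33 → i++
[i=6,j=8] A[i]=35<=B[j]=35 take 35 → i++
[i=7,j=8] A[i]=36>B[j]=35 take 35 → j++
[i=7,j=9] A[i]=36<=B[j]=38 take 36 → i++
[i=8,j=9] A done, take B[j]=38 → j++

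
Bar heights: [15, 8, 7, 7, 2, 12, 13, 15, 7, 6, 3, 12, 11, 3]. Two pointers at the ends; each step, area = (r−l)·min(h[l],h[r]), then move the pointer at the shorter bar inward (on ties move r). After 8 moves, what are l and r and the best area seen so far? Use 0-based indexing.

l=0 r=13: min(15,3)*13=39 best=39 *, r--
l=0 r=12: min(15,11)*12=132 best=132 *, r--
l=0 r=11: min(15,12)*11=132 best=132, r--
l=0 r=10: min(15,3)*10=30 best=132, r--
l=0 r=9: min(15,6)*9=54 best=132, r--
l=0 r=8: min(15,7)*8=56 best=132, r--
l=0 r=7: min(15,15)*7=105 best=132, r--
l=0 r=6: min(15,13)*6=78 best=132, r--

l=0, r=5, best area=132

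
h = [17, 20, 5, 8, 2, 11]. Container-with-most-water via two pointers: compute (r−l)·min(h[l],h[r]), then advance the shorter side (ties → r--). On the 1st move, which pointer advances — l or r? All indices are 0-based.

l=0 r=5: min(17,11)*5=55 best=55 *, r--

r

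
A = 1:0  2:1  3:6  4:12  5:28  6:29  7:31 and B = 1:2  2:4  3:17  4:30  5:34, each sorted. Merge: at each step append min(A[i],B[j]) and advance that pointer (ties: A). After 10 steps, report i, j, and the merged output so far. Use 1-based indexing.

i=1 j=1: A[i]=0<=B[j]=2 take 0, i++
i=2 j=1: A[i]=1<=B[j]=2 take 1, i++
i=3 j=1: A[i]=6>B[j]=2 take 2, j++
i=3 j=2: A[i]=6>B[j]=4 take 4, j++
i=3 j=3: A[i]=6<=B[j]=17 take 6, i++
i=4 j=3: A[i]=12<=B[j]=17 take 12, i++
i=5 j=3: A[i]=28>B[j]=17 take 17, j++
i=5 j=4: A[i]=28<=B[j]=30 take 28, i++
i=6 j=4: A[i]=29<=B[j]=30 take 29, i++
i=7 j=4: A[i]=31>B[j]=30 take 30, j++

i=7, j=5, merged so far=[0, 1, 2, 4, 6, 12, 17, 28, 29, 30]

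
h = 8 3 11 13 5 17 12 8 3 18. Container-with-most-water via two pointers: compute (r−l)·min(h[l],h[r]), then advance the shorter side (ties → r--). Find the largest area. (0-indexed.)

max area = 78

[0,9] min(8,18)*9=72 best=72 * → l++
[1,9] min(3,18)*8=24 best=72 → l++
[2,9] min(11,18)*7=77 best=77 * → l++
[3,9] min(13,18)*6=78 best=78 * → l++
[4,9] min(5,18)*5=25 best=78 → l++
[5,9] min(17,18)*4=68 best=78 → l++
[6,9] min(12,18)*3=36 best=78 → l++
[7,9] min(8,18)*2=16 best=78 → l++
[8,9] min(3,18)*1=3 best=78 → l++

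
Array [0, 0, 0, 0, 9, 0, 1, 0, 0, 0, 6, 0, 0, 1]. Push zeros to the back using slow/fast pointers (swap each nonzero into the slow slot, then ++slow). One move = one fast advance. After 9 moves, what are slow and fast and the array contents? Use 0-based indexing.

slow=0 fast=0: a[fast]=0, fast++
slow=0 fast=1: a[fast]=0, fast++
slow=0 fast=2: a[fast]=0, fast++
slow=0 fast=3: a[fast]=0, fast++
slow=0 fast=4: a[fast]=9≠0 swap→a[0]=9, slow++,fast++
slow=1 fast=5: a[fast]=0, fast++
slow=1 fast=6: a[fast]=1≠0 swap→a[1]=1, slow++,fast++
slow=2 fast=7: a[fast]=0, fast++
slow=2 fast=8: a[fast]=0, fast++

slow=2, fast=9, a=[9, 1, 0, 0, 0, 0, 0, 0, 0, 0, 6, 0, 0, 1]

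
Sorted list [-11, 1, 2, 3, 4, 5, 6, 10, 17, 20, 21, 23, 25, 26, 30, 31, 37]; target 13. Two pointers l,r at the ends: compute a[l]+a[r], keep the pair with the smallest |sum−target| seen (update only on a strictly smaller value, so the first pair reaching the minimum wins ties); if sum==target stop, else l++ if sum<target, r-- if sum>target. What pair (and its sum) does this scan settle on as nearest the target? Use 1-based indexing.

pair (3, 10) with sum 13 (|Δ|=0)

l=1 r=17: -11+37=26 d=13 *, r--
l=1 r=16: -11+31=20 d=7 *, r--
l=1 r=15: -11+30=19 d=6 *, r--
l=1 r=14: -11+26=15 d=2 *, r--
l=1 r=13: -11+25=14 d=1 *, r--
l=1 r=12: -11+23=12 d=1, l++
l=2 r=12: 1+23=24 d=11, r--
l=2 r=11: 1+21=22 d=9, r--
l=2 r=10: 1+20=21 d=8, r--
l=2 r=9: 1+17=18 d=5, r--
l=2 r=8: 1+10=11 d=2, l++
l=3 r=8: 2+10=12 d=1, l++
l=4 r=8: 3+10=13 d=0 *, stop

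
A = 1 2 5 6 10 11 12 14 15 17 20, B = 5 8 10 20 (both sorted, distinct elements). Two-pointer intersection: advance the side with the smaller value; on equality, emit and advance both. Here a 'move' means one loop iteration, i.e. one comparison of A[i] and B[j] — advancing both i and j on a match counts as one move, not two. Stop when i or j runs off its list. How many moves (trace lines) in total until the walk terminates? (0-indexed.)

12 moves

[i=0,j=0] 1<5 → i++
[i=1,j=0] 2<5 → i++
[i=2,j=0] 5==5 emit → i++,j++
[i=3,j=1] 6<8 → i++
[i=4,j=1] 10>8 → j++
[i=4,j=2] 10==10 emit → i++,j++
[i=5,j=3] 11<20 → i++
[i=6,j=3] 12<20 → i++
[i=7,j=3] 14<20 → i++
[i=8,j=3] 15<20 → i++
[i=9,j=3] 17<20 → i++
[i=10,j=3] 20==20 emit → i++,j++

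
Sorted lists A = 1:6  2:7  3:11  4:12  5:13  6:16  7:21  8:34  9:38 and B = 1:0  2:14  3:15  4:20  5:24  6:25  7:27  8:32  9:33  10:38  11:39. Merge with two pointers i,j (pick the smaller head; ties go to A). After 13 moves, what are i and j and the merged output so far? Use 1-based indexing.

i=8, j=7, merged so far=[0, 6, 7, 11, 12, 13, 14, 15, 16, 20, 21, 24, 25]

i=1 j=1: A[i]=6>B[j]=0 take 0, j++
i=1 j=2: A[i]=6<=B[j]=14 take 6, i++
i=2 j=2: A[i]=7<=B[j]=14 take 7, i++
i=3 j=2: A[i]=11<=B[j]=14 take 11, i++
i=4 j=2: A[i]=12<=B[j]=14 take 12, i++
i=5 j=2: A[i]=13<=B[j]=14 take 13, i++
i=6 j=2: A[i]=16>B[j]=14 take 14, j++
i=6 j=3: A[i]=16>B[j]=15 take 15, j++
i=6 j=4: A[i]=16<=B[j]=20 take 16, i++
i=7 j=4: A[i]=21>B[j]=20 take 20, j++
i=7 j=5: A[i]=21<=B[j]=24 take 21, i++
i=8 j=5: A[i]=34>B[j]=24 take 24, j++
i=8 j=6: A[i]=34>B[j]=25 take 25, j++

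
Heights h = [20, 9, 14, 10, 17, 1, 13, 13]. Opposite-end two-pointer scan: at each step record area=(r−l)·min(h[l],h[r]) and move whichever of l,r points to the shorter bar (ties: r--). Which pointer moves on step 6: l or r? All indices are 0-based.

[0,7] min(20,13)*7=91 best=91 * → r--
[0,6] min(20,13)*6=78 best=91 → r--
[0,5] min(20,1)*5=5 best=91 → r--
[0,4] min(20,17)*4=68 best=91 → r--
[0,3] min(20,10)*3=30 best=91 → r--
[0,2] min(20,14)*2=28 best=91 → r--

r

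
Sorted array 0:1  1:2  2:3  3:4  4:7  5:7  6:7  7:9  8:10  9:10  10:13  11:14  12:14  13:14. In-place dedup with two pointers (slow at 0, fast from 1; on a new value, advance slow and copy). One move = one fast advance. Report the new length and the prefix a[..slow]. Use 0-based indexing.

(s=0,f=1) a[fast]=2≠a[slow]=1 write a[1]=2 → slow++,fast++
(s=1,f=2) a[fast]=3≠a[slow]=2 write a[2]=3 → slow++,fast++
(s=2,f=3) a[fast]=4≠a[slow]=3 write a[3]=4 → slow++,fast++
(s=3,f=4) a[fast]=7≠a[slow]=4 write a[4]=7 → slow++,fast++
(s=4,f=5) a[fast]=7=a[slow] dup → fast++
(s=4,f=6) a[fast]=7=a[slow] dup → fast++
(s=4,f=7) a[fast]=9≠a[slow]=7 write a[5]=9 → slow++,fast++
(s=5,f=8) a[fast]=10≠a[slow]=9 write a[6]=10 → slow++,fast++
(s=6,f=9) a[fast]=10=a[slow] dup → fast++
(s=6,f=10) a[fast]=13≠a[slow]=10 write a[7]=13 → slow++,fast++
(s=7,f=11) a[fast]=14≠a[slow]=13 write a[8]=14 → slow++,fast++
(s=8,f=12) a[fast]=14=a[slow] dup → fast++
(s=8,f=13) a[fast]=14=a[slow] dup → fast++

length 9; prefix = [1, 2, 3, 4, 7, 9, 10, 13, 14]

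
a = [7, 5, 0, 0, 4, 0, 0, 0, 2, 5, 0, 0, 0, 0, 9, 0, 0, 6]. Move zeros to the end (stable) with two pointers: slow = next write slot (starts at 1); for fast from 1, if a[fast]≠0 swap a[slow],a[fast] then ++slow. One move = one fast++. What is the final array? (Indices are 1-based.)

[7, 5, 4, 2, 5, 9, 6, 0, 0, 0, 0, 0, 0, 0, 0, 0, 0, 0]

slow=1 fast=1: a[fast]=7≠0 swap→a[1]=7, slow++,fast++
slow=2 fast=2: a[fast]=5≠0 swap→a[2]=5, slow++,fast++
slow=3 fast=3: a[fast]=0, fast++
slow=3 fast=4: a[fast]=0, fast++
slow=3 fast=5: a[fast]=4≠0 swap→a[3]=4, slow++,fast++
slow=4 fast=6: a[fast]=0, fast++
slow=4 fast=7: a[fast]=0, fast++
slow=4 fast=8: a[fast]=0, fast++
slow=4 fast=9: a[fast]=2≠0 swap→a[4]=2, slow++,fast++
slow=5 fast=10: a[fast]=5≠0 swap→a[5]=5, slow++,fast++
slow=6 fast=11: a[fast]=0, fast++
slow=6 fast=12: a[fast]=0, fast++
slow=6 fast=13: a[fast]=0, fast++
slow=6 fast=14: a[fast]=0, fast++
slow=6 fast=15: a[fast]=9≠0 swap→a[6]=9, slow++,fast++
slow=7 fast=16: a[fast]=0, fast++
slow=7 fast=17: a[fast]=0, fast++
slow=7 fast=18: a[fast]=6≠0 swap→a[7]=6, slow++,fast++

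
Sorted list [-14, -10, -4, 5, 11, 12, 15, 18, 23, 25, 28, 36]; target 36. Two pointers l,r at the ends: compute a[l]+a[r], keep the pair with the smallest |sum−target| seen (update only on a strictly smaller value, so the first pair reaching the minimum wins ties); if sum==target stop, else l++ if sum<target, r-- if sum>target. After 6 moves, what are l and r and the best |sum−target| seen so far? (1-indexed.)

l=1 r=12: -14+36=22 d=14 *, l++
l=2 r=12: -10+36=26 d=10 *, l++
l=3 r=12: -4+36=32 d=4 *, l++
l=4 r=12: 5+36=41 d=5, r--
l=4 r=11: 5+28=33 d=3 *, l++
l=5 r=11: 11+28=39 d=3, r--

l=5, r=10, best |Δ|=3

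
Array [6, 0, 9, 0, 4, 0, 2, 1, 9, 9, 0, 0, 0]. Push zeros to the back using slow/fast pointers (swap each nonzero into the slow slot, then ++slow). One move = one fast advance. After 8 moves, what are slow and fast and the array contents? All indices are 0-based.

slow=5, fast=8, a=[6, 9, 4, 2, 1, 0, 0, 0, 9, 9, 0, 0, 0]

(s=0,f=0) a[fast]=6≠0 swap→a[0]=6 → slow++,fast++
(s=1,f=1) a[fast]=0 → fast++
(s=1,f=2) a[fast]=9≠0 swap→a[1]=9 → slow++,fast++
(s=2,f=3) a[fast]=0 → fast++
(s=2,f=4) a[fast]=4≠0 swap→a[2]=4 → slow++,fast++
(s=3,f=5) a[fast]=0 → fast++
(s=3,f=6) a[fast]=2≠0 swap→a[3]=2 → slow++,fast++
(s=4,f=7) a[fast]=1≠0 swap→a[4]=1 → slow++,fast++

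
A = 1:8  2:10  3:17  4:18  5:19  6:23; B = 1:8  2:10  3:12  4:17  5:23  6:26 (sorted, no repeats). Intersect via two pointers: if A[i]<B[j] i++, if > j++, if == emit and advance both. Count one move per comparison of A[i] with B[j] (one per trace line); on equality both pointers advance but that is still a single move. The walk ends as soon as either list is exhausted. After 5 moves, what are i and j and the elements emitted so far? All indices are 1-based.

[i=1,j=1] 8==8 emit → i++,j++
[i=2,j=2] 10==10 emit → i++,j++
[i=3,j=3] 17>12 → j++
[i=3,j=4] 17==17 emit → i++,j++
[i=4,j=5] 18<23 → i++

i=5, j=5, emitted=[8, 10, 17]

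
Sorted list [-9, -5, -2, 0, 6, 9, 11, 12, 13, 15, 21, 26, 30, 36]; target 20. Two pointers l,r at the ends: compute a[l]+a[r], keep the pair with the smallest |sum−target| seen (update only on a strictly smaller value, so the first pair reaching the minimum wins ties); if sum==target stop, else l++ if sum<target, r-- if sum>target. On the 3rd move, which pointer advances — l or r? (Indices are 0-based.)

l=0 r=13: -9+36=27 d=7 *, r--
l=0 r=12: -9+30=21 d=1 *, r--
l=0 r=11: -9+26=17 d=3, l++

l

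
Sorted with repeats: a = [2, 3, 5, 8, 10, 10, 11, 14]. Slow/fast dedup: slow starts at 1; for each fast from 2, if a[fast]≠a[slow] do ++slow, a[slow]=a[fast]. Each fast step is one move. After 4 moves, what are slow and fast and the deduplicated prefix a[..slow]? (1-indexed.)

(s=1,f=2) a[fast]=3≠a[slow]=2 write a[2]=3 → slow++,fast++
(s=2,f=3) a[fast]=5≠a[slow]=3 write a[3]=5 → slow++,fast++
(s=3,f=4) a[fast]=8≠a[slow]=5 write a[4]=8 → slow++,fast++
(s=4,f=5) a[fast]=10≠a[slow]=8 write a[5]=10 → slow++,fast++

slow=5, fast=6, prefix=[2, 3, 5, 8, 10]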